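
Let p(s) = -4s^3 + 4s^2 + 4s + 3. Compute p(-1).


Using direct substitution:
  -4 * (-1)^3 = 4
  4 * (-1)^2 = 4
  4 * (-1)^1 = -4
  constant: 3
Sum = 4 + 4 - 4 + 3 = 7


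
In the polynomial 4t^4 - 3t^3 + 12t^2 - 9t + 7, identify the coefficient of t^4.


Read off the coefficient of t^4: 4


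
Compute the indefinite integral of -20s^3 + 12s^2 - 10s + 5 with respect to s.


Reverse power rule on each term:
  ∫ -20s^3 ds = -5s^4
  ∫ 12s^2 ds = 4s^3
  ∫ -10s ds = -5s^2
  ∫ 5 ds = 5s
F(s) = -5s^4 + 4s^3 - 5s^2 + 5s + C


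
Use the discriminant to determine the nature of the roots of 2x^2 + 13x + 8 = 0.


D = b^2 - 4ac = (13)^2 - 4(2)(8) = 169 - 64 = 105
Since D > 0: two distinct irrational roots


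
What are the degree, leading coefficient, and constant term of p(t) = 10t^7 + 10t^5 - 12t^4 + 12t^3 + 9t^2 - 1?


Highest power of t is 7, with coefficient 10. Constant term is -1.
Degree = 7, leading coefficient = 10, constant term = -1


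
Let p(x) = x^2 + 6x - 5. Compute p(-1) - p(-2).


p(-1) = -10
p(-2) = -13
p(-1) - p(-2) = -10 + 13 = 3


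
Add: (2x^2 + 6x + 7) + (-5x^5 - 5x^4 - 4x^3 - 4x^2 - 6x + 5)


Align terms by degree and add:
  2x^2 + 6x + 7
  -5x^5 - 5x^4 - 4x^3 - 4x^2 - 6x + 5
= -5x^5 - 5x^4 - 4x^3 - 2x^2 + 12


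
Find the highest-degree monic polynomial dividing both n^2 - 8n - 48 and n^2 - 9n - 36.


Factor each:
  n^2 - 8n - 48 = (n - 12)(n + 4)
  n^2 - 9n - 36 = (n - 12)(n + 3)
Common monic factor: n - 12


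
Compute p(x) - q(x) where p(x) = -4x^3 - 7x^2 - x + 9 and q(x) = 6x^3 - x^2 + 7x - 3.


Distribute the minus sign:
  (-4x^3 - 7x^2 - x + 9)
- (6x^3 - x^2 + 7x - 3)
Negate second polynomial: -6x^3 + x^2 - 7x + 3
Add: -10x^3 - 6x^2 - 8x + 12


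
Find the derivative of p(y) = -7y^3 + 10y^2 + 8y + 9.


Apply the power rule term by term:
  d/dy(-7y^3) = -21y^2
  d/dy(10y^2) = 20y
  d/dy(8y) = 8
  d/dy(9) = 0
p'(y) = -21y^2 + 20y + 8


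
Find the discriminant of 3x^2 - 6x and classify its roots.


D = b^2 - 4ac = (-6)^2 - 4(3)(0) = 36 = 36
Since D > 0: two distinct rational roots


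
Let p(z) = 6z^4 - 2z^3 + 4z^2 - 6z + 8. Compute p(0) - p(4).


p(0) = 8
p(4) = 1456
p(0) - p(4) = 8 - 1456 = -1448


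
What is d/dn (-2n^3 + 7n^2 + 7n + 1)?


Apply the power rule term by term:
  d/dn(-2n^3) = -6n^2
  d/dn(7n^2) = 14n
  d/dn(7n) = 7
  d/dn(1) = 0
p'(n) = -6n^2 + 14n + 7


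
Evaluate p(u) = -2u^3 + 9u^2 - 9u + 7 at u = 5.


Using direct substitution:
  -2 * (5)^3 = -250
  9 * (5)^2 = 225
  -9 * (5)^1 = -45
  constant: 7
Sum = -250 + 225 - 45 + 7 = -63


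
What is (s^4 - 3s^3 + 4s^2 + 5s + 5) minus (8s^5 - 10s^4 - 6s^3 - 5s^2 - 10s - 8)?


Distribute the minus sign:
  (s^4 - 3s^3 + 4s^2 + 5s + 5)
- (8s^5 - 10s^4 - 6s^3 - 5s^2 - 10s - 8)
Negate second polynomial: -8s^5 + 10s^4 + 6s^3 + 5s^2 + 10s + 8
Add: -8s^5 + 11s^4 + 3s^3 + 9s^2 + 15s + 13


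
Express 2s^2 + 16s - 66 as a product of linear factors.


Roots satisfy r1 + r2 = -b/a = -8 and r1*r2 = c/a = -33.
So r1 = -11, r2 = 3.
2s^2 + 16s - 66 = 2(s - r1)(s - r2) = 2(s + 11)(s - 3)


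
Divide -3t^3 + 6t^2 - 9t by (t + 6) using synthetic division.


Synthetic division with c = -6. Coefficients: -3, 6, -9, 0
Bring down -3.
  -3 * -6 = 18; 18 + 6 = 24
  24 * -6 = -144; -144 - 9 = -153
  -153 * -6 = 918; 918 + 0 = 918
Quotient: -3t^2 + 24t - 153, Remainder: 918


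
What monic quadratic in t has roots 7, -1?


p(t) = (t - 7)(t + 1)
Expand: t^2 - 6t - 7


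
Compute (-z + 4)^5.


Expand (-z + 4)^5 by repeated multiplication:
  (-z + 4)^2 = z^2 - 8z + 16
  (-z + 4)^3 = -z^3 + 12z^2 - 48z + 64
  (-z + 4)^4 = z^4 - 16z^3 + 96z^2 - 256z + 256
= -z^5 + 20z^4 - 160z^3 + 640z^2 - 1280z + 1024


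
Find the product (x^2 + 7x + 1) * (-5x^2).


Distribute each term of the first polynomial:
  (x^2)(-5x^2) = -5x^4
  (7x)(-5x^2) = -35x^3
  (1)(-5x^2) = -5x^2
Sum: -5x^4 - 35x^3 - 5x^2


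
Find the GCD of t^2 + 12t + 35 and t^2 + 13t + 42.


Factor each:
  t^2 + 12t + 35 = (t + 7)(t + 5)
  t^2 + 13t + 42 = (t + 7)(t + 6)
Common monic factor: t + 7


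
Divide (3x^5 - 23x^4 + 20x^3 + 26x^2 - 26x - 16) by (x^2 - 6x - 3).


(3x^5 - 23x^4 + 20x^3 + 26x^2 - 26x - 16) / (x^2 - 6x - 3)
Step 1: 3x^3 * (x^2 - 6x - 3) = 3x^5 - 18x^4 - 9x^3; subtract.
Step 2: -5x^2 * (x^2 - 6x - 3) = -5x^4 + 30x^3 + 15x^2; subtract.
Step 3: -x * (x^2 - 6x - 3) = -x^3 + 6x^2 + 3x; subtract.
Step 4: 5 * (x^2 - 6x - 3) = 5x^2 - 30x - 15; subtract.
Quotient: 3x^3 - 5x^2 - x + 5, Remainder: x - 1


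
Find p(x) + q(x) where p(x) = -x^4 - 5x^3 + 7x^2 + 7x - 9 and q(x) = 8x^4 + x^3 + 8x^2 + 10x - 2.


Align terms by degree and add:
  -x^4 - 5x^3 + 7x^2 + 7x - 9
+ 8x^4 + x^3 + 8x^2 + 10x - 2
= 7x^4 - 4x^3 + 15x^2 + 17x - 11


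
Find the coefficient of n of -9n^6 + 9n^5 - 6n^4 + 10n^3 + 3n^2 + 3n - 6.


Read off the coefficient of n: 3


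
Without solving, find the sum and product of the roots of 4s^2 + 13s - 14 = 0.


For as^2+bs+c=0: sum = -b/a, product = c/a.
a=4, b=13, c=-14
Sum = -(13)/4 = -13/4
Product = (-14)/4 = -7/2


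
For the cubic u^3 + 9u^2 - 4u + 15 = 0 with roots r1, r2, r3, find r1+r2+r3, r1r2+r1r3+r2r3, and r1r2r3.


Monic cubic u^3+bu^2+cu+d=0: sum=-b, pairwise sum=c, product=-d.
b=9, c=-4, d=15
r1+r2+r3 = -9
r1r2+r1r3+r2r3 = -4
r1r2r3 = -15


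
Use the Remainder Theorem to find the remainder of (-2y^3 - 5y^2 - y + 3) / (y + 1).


By the Remainder Theorem, the remainder equals p(-1):
  -2*(-1)^3 = 2
  -5*(-1)^2 = -5
  -1*(-1)^1 = 1
  constant: 3
Sum: 2 - 5 + 1 + 3 = 1


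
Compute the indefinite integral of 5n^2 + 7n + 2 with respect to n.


Reverse power rule on each term:
  ∫ 5n^2 dn = (5/3)n^3
  ∫ 7n dn = (7/2)n^2
  ∫ 2 dn = 2n
F(n) = (5/3)n^3 + (7/2)n^2 + 2n + C


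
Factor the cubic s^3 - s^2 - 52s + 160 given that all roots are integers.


Try integer roots (divisors of 160). s=5: p(5)=0.
Divide out (s - 5): quotient is s^2 + 4s - 32.
Factor the quadratic: (s - 4)(s + 8)
Result: (s - 5)(s - 4)(s + 8)


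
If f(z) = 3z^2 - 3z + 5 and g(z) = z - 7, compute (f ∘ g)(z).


Substitute g(z) into f:
f(g(z)) = 3*(z - 7)^2 + (-3)*(z - 7) + 5
(z - 7)^2 = z^2 - 14z + 49
Expand and combine: 3z^2 - 45z + 173


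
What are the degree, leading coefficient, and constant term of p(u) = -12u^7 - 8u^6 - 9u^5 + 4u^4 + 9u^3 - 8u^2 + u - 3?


Highest power of u is 7, with coefficient -12. Constant term is -3.
Degree = 7, leading coefficient = -12, constant term = -3


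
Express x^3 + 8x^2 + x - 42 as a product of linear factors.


Try integer roots (divisors of -42). x=-7: p(-7)=0.
Divide out (x + 7): quotient is x^2 + x - 6.
Factor the quadratic: (x - 2)(x + 3)
Result: (x + 7)(x - 2)(x + 3)


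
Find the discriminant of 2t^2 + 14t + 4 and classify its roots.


D = b^2 - 4ac = (14)^2 - 4(2)(4) = 196 - 32 = 164
Since D > 0: two distinct irrational roots


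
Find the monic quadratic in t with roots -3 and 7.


p(t) = (t + 3)(t - 7)
Expand: t^2 - 4t - 21


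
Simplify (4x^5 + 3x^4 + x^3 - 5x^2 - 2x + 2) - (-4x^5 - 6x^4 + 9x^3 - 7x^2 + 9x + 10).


Distribute the minus sign:
  (4x^5 + 3x^4 + x^3 - 5x^2 - 2x + 2)
- (-4x^5 - 6x^4 + 9x^3 - 7x^2 + 9x + 10)
Negate second polynomial: 4x^5 + 6x^4 - 9x^3 + 7x^2 - 9x - 10
Add: 8x^5 + 9x^4 - 8x^3 + 2x^2 - 11x - 8


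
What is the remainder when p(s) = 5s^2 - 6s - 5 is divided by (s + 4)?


By the Remainder Theorem, the remainder equals p(-4):
  5*(-4)^2 = 80
  -6*(-4)^1 = 24
  constant: -5
Sum: 80 + 24 - 5 = 99


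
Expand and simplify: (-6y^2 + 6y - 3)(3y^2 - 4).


Distribute each term of the first polynomial:
  (-6y^2)(3y^2 - 4) = -18y^4 + 24y^2
  (6y)(3y^2 - 4) = 18y^3 - 24y
  (-3)(3y^2 - 4) = -9y^2 + 12
Sum: -18y^4 + 18y^3 + 15y^2 - 24y + 12


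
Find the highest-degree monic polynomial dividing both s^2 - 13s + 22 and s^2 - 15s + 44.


Factor each:
  s^2 - 13s + 22 = (s - 11)(s - 2)
  s^2 - 15s + 44 = (s - 11)(s - 4)
Common monic factor: s - 11


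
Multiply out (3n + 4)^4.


Expand (3n + 4)^4 by repeated multiplication:
  (3n + 4)^2 = 9n^2 + 24n + 16
  (3n + 4)^3 = 27n^3 + 108n^2 + 144n + 64
= 81n^4 + 432n^3 + 864n^2 + 768n + 256


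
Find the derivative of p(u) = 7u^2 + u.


Apply the power rule term by term:
  d/du(7u^2) = 14u
  d/du(u) = 1
p'(u) = 14u + 1


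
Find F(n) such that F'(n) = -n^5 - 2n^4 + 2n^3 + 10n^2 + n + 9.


Reverse power rule on each term:
  ∫ -n^5 dn = -(1/6)n^6
  ∫ -2n^4 dn = -(2/5)n^5
  ∫ 2n^3 dn = (1/2)n^4
  ∫ 10n^2 dn = (10/3)n^3
  ∫ n dn = (1/2)n^2
  ∫ 9 dn = 9n
F(n) = -(1/6)n^6 - (2/5)n^5 + (1/2)n^4 + (10/3)n^3 + (1/2)n^2 + 9n + C


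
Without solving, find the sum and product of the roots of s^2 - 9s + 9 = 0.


For as^2+bs+c=0: sum = -b/a, product = c/a.
a=1, b=-9, c=9
Sum = -(-9)/1 = 9
Product = (9)/1 = 9


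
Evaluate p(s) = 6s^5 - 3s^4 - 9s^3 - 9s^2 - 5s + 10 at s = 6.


Using direct substitution:
  6 * (6)^5 = 46656
  -3 * (6)^4 = -3888
  -9 * (6)^3 = -1944
  -9 * (6)^2 = -324
  -5 * (6)^1 = -30
  constant: 10
Sum = 46656 - 3888 - 1944 - 324 - 30 + 10 = 40480


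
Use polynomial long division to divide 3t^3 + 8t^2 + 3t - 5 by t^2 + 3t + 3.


(3t^3 + 8t^2 + 3t - 5) / (t^2 + 3t + 3)
Step 1: 3t * (t^2 + 3t + 3) = 3t^3 + 9t^2 + 9t; subtract.
Step 2: -1 * (t^2 + 3t + 3) = -t^2 - 3t - 3; subtract.
Quotient: 3t - 1, Remainder: -3t - 2


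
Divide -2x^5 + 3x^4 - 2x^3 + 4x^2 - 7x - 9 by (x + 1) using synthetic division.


Synthetic division with c = -1. Coefficients: -2, 3, -2, 4, -7, -9
Bring down -2.
  -2 * -1 = 2; 2 + 3 = 5
  5 * -1 = -5; -5 - 2 = -7
  -7 * -1 = 7; 7 + 4 = 11
  11 * -1 = -11; -11 - 7 = -18
  -18 * -1 = 18; 18 - 9 = 9
Quotient: -2x^4 + 5x^3 - 7x^2 + 11x - 18, Remainder: 9


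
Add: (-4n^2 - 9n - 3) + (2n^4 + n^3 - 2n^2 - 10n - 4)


Align terms by degree and add:
  -4n^2 - 9n - 3
+ 2n^4 + n^3 - 2n^2 - 10n - 4
= 2n^4 + n^3 - 6n^2 - 19n - 7


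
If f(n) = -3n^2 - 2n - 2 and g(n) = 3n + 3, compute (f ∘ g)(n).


Substitute g(n) into f:
f(g(n)) = -3*(3n + 3)^2 + (-2)*(3n + 3) + (-2)
(3n + 3)^2 = 9n^2 + 18n + 9
Expand and combine: -27n^2 - 60n - 35


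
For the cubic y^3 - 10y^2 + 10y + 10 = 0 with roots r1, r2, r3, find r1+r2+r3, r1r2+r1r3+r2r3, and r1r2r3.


Monic cubic y^3+by^2+cy+d=0: sum=-b, pairwise sum=c, product=-d.
b=-10, c=10, d=10
r1+r2+r3 = 10
r1r2+r1r3+r2r3 = 10
r1r2r3 = -10


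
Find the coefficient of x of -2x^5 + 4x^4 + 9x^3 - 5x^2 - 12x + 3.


Read off the coefficient of x: -12


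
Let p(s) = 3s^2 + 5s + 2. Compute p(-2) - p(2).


p(-2) = 4
p(2) = 24
p(-2) - p(2) = 4 - 24 = -20


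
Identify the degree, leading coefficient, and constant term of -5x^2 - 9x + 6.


Highest power of x is 2, with coefficient -5. Constant term is 6.
Degree = 2, leading coefficient = -5, constant term = 6


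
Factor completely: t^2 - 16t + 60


Roots satisfy r1 + r2 = -b/a = 16 and r1*r2 = c/a = 60.
So r1 = 10, r2 = 6.
t^2 - 16t + 60 = (t - r1)(t - r2) = (t - 10)(t - 6)


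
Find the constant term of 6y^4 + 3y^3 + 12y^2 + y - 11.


Read off the constant term: -11


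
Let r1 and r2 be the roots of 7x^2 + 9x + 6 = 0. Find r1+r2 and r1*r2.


For ax^2+bx+c=0: sum = -b/a, product = c/a.
a=7, b=9, c=6
Sum = -(9)/7 = -9/7
Product = (6)/7 = 6/7


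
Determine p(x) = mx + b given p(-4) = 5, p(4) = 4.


p(x) = mx + b. Using p(-4)=5, p(4)=4:
m = (5 - 4)/(-4 - 4) = 1/-8 = -1/8
b = 5 - m*(-4) = 5 - 1/2 = 9/2
p(x) = -(1/8)x + (9/2)


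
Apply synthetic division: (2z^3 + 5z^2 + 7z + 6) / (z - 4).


Synthetic division with c = 4. Coefficients: 2, 5, 7, 6
Bring down 2.
  2 * 4 = 8; 8 + 5 = 13
  13 * 4 = 52; 52 + 7 = 59
  59 * 4 = 236; 236 + 6 = 242
Quotient: 2z^2 + 13z + 59, Remainder: 242


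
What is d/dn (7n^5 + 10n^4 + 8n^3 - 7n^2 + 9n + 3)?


Apply the power rule term by term:
  d/dn(7n^5) = 35n^4
  d/dn(10n^4) = 40n^3
  d/dn(8n^3) = 24n^2
  d/dn(-7n^2) = -14n
  d/dn(9n) = 9
  d/dn(3) = 0
p'(n) = 35n^4 + 40n^3 + 24n^2 - 14n + 9


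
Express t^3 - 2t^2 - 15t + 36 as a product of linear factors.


Try integer roots (divisors of 36). t=3: p(3)=0.
Divide out (t - 3): quotient is t^2 + t - 12.
Factor the quadratic: (t + 4)(t - 3)
Result: (t - 3)(t + 4)(t - 3)


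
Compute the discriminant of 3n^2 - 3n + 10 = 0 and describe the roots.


D = b^2 - 4ac = (-3)^2 - 4(3)(10) = 9 - 120 = -111
Since D < 0: two complex conjugate roots (no real roots)


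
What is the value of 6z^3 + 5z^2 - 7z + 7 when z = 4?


Using direct substitution:
  6 * (4)^3 = 384
  5 * (4)^2 = 80
  -7 * (4)^1 = -28
  constant: 7
Sum = 384 + 80 - 28 + 7 = 443


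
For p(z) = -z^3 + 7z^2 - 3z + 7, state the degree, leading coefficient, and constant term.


Highest power of z is 3, with coefficient -1. Constant term is 7.
Degree = 3, leading coefficient = -1, constant term = 7


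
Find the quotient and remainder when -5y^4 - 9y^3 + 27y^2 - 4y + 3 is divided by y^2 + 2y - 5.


(-5y^4 - 9y^3 + 27y^2 - 4y + 3) / (y^2 + 2y - 5)
Step 1: -5y^2 * (y^2 + 2y - 5) = -5y^4 - 10y^3 + 25y^2; subtract.
Step 2: y * (y^2 + 2y - 5) = y^3 + 2y^2 - 5y; subtract.
Step 3: 0 * (y^2 + 2y - 5) = 0; subtract.
Quotient: -5y^2 + y, Remainder: y + 3


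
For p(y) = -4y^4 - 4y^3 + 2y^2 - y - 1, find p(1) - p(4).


p(1) = -8
p(4) = -1253
p(1) - p(4) = -8 + 1253 = 1245


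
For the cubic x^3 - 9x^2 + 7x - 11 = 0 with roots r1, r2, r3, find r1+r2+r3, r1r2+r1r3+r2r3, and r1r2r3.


Monic cubic x^3+bx^2+cx+d=0: sum=-b, pairwise sum=c, product=-d.
b=-9, c=7, d=-11
r1+r2+r3 = 9
r1r2+r1r3+r2r3 = 7
r1r2r3 = 11


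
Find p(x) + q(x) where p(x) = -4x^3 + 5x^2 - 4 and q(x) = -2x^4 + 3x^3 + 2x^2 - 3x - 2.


Align terms by degree and add:
  -4x^3 + 5x^2 - 4
  -2x^4 + 3x^3 + 2x^2 - 3x - 2
= -2x^4 - x^3 + 7x^2 - 3x - 6


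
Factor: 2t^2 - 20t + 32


Roots satisfy r1 + r2 = -b/a = 10 and r1*r2 = c/a = 16.
So r1 = 2, r2 = 8.
2t^2 - 20t + 32 = 2(t - r1)(t - r2) = 2(t - 2)(t - 8)


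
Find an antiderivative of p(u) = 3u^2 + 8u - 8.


Reverse power rule on each term:
  ∫ 3u^2 du = u^3
  ∫ 8u du = 4u^2
  ∫ -8 du = -8u
F(u) = u^3 + 4u^2 - 8u + C


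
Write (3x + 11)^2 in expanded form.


Expand (3x + 11)^2 by repeated multiplication:
= 9x^2 + 66x + 121


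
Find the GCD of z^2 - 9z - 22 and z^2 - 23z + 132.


Factor each:
  z^2 - 9z - 22 = (z - 11)(z + 2)
  z^2 - 23z + 132 = (z - 11)(z - 12)
Common monic factor: z - 11


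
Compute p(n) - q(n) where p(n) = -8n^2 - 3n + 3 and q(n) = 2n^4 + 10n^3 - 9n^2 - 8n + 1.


Distribute the minus sign:
  (-8n^2 - 3n + 3)
- (2n^4 + 10n^3 - 9n^2 - 8n + 1)
Negate second polynomial: -2n^4 - 10n^3 + 9n^2 + 8n - 1
Add: -2n^4 - 10n^3 + n^2 + 5n + 2


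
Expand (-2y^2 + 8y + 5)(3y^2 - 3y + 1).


Distribute each term of the first polynomial:
  (-2y^2)(3y^2 - 3y + 1) = -6y^4 + 6y^3 - 2y^2
  (8y)(3y^2 - 3y + 1) = 24y^3 - 24y^2 + 8y
  (5)(3y^2 - 3y + 1) = 15y^2 - 15y + 5
Sum: -6y^4 + 30y^3 - 11y^2 - 7y + 5


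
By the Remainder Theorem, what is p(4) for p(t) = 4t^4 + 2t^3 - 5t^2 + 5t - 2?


By the Remainder Theorem, the remainder equals p(4):
  4*(4)^4 = 1024
  2*(4)^3 = 128
  -5*(4)^2 = -80
  5*(4)^1 = 20
  constant: -2
Sum: 1024 + 128 - 80 + 20 - 2 = 1090


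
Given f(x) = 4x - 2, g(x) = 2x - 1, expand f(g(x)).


Substitute g(x) into f:
f(g(x)) = 4*(2x - 1) + (-2)
Expand and combine: 8x - 6


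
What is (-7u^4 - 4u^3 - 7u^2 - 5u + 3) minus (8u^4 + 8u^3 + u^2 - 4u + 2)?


Distribute the minus sign:
  (-7u^4 - 4u^3 - 7u^2 - 5u + 3)
- (8u^4 + 8u^3 + u^2 - 4u + 2)
Negate second polynomial: -8u^4 - 8u^3 - u^2 + 4u - 2
Add: -15u^4 - 12u^3 - 8u^2 - u + 1


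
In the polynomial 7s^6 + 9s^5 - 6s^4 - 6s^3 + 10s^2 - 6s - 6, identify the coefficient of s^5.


Read off the coefficient of s^5: 9


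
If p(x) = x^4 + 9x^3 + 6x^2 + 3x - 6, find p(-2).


Using direct substitution:
  1 * (-2)^4 = 16
  9 * (-2)^3 = -72
  6 * (-2)^2 = 24
  3 * (-2)^1 = -6
  constant: -6
Sum = 16 - 72 + 24 - 6 - 6 = -44


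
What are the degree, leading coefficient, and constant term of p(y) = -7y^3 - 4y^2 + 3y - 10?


Highest power of y is 3, with coefficient -7. Constant term is -10.
Degree = 3, leading coefficient = -7, constant term = -10


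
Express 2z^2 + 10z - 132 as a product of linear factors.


Roots satisfy r1 + r2 = -b/a = -5 and r1*r2 = c/a = -66.
So r1 = 6, r2 = -11.
2z^2 + 10z - 132 = 2(z - r1)(z - r2) = 2(z - 6)(z + 11)


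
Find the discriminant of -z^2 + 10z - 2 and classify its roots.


D = b^2 - 4ac = (10)^2 - 4(-1)(-2) = 100 - 8 = 92
Since D > 0: two distinct irrational roots


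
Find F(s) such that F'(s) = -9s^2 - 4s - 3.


Reverse power rule on each term:
  ∫ -9s^2 ds = -3s^3
  ∫ -4s ds = -2s^2
  ∫ -3 ds = -3s
F(s) = -3s^3 - 2s^2 - 3s + C


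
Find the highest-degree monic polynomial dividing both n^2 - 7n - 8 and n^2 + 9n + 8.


Factor each:
  n^2 - 7n - 8 = (n + 1)(n - 8)
  n^2 + 9n + 8 = (n + 1)(n + 8)
Common monic factor: n + 1


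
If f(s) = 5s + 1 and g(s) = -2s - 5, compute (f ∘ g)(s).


Substitute g(s) into f:
f(g(s)) = 5*(-2s - 5) + 1
Expand and combine: -10s - 24


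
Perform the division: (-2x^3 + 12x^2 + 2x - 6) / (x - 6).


(-2x^3 + 12x^2 + 2x - 6) / (x - 6)
Step 1: -2x^2 * (x - 6) = -2x^3 + 12x^2; subtract.
Step 2: 0 * (x - 6) = 0; subtract.
Step 3: 2 * (x - 6) = 2x - 12; subtract.
Quotient: -2x^2 + 2, Remainder: 6


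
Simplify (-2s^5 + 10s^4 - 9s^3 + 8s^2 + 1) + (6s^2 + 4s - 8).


Align terms by degree and add:
  -2s^5 + 10s^4 - 9s^3 + 8s^2 + 1
+ 6s^2 + 4s - 8
= -2s^5 + 10s^4 - 9s^3 + 14s^2 + 4s - 7


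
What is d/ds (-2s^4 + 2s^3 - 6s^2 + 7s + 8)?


Apply the power rule term by term:
  d/ds(-2s^4) = -8s^3
  d/ds(2s^3) = 6s^2
  d/ds(-6s^2) = -12s
  d/ds(7s) = 7
  d/ds(8) = 0
p'(s) = -8s^3 + 6s^2 - 12s + 7


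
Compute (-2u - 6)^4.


Expand (-2u - 6)^4 by repeated multiplication:
  (-2u - 6)^2 = 4u^2 + 24u + 36
  (-2u - 6)^3 = -8u^3 - 72u^2 - 216u - 216
= 16u^4 + 192u^3 + 864u^2 + 1728u + 1296


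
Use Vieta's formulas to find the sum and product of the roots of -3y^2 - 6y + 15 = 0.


For ay^2+by+c=0: sum = -b/a, product = c/a.
a=-3, b=-6, c=15
Sum = -(-6)/-3 = -2
Product = (15)/-3 = -5


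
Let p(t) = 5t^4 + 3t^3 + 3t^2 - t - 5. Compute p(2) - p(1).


p(2) = 109
p(1) = 5
p(2) - p(1) = 109 - 5 = 104


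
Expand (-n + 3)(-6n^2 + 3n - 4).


Distribute each term of the first polynomial:
  (-n)(-6n^2 + 3n - 4) = 6n^3 - 3n^2 + 4n
  (3)(-6n^2 + 3n - 4) = -18n^2 + 9n - 12
Sum: 6n^3 - 21n^2 + 13n - 12


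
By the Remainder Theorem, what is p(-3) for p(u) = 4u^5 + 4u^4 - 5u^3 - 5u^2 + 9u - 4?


By the Remainder Theorem, the remainder equals p(-3):
  4*(-3)^5 = -972
  4*(-3)^4 = 324
  -5*(-3)^3 = 135
  -5*(-3)^2 = -45
  9*(-3)^1 = -27
  constant: -4
Sum: -972 + 324 + 135 - 45 - 27 - 4 = -589


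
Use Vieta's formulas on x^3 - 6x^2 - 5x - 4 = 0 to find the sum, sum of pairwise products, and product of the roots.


Monic cubic x^3+bx^2+cx+d=0: sum=-b, pairwise sum=c, product=-d.
b=-6, c=-5, d=-4
r1+r2+r3 = 6
r1r2+r1r3+r2r3 = -5
r1r2r3 = 4


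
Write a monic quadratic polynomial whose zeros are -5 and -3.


p(x) = (x + 5)(x + 3)
Expand: x^2 + 8x + 15


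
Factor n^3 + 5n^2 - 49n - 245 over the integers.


Try integer roots (divisors of -245). n=-7: p(-7)=0.
Divide out (n + 7): quotient is n^2 - 2n - 35.
Factor the quadratic: (n - 7)(n + 5)
Result: (n + 7)(n - 7)(n + 5)


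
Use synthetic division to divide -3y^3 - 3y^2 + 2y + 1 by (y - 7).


Synthetic division with c = 7. Coefficients: -3, -3, 2, 1
Bring down -3.
  -3 * 7 = -21; -21 - 3 = -24
  -24 * 7 = -168; -168 + 2 = -166
  -166 * 7 = -1162; -1162 + 1 = -1161
Quotient: -3y^2 - 24y - 166, Remainder: -1161


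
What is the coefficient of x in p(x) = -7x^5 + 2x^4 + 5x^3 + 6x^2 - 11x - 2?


Read off the coefficient of x: -11


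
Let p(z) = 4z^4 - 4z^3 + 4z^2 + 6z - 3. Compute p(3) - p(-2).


p(3) = 267
p(-2) = 97
p(3) - p(-2) = 267 - 97 = 170


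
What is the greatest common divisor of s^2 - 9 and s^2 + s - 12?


Factor each:
  s^2 - 9 = (s - 3)(s + 3)
  s^2 + s - 12 = (s - 3)(s + 4)
Common monic factor: s - 3


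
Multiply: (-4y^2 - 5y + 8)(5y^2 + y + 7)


Distribute each term of the first polynomial:
  (-4y^2)(5y^2 + y + 7) = -20y^4 - 4y^3 - 28y^2
  (-5y)(5y^2 + y + 7) = -25y^3 - 5y^2 - 35y
  (8)(5y^2 + y + 7) = 40y^2 + 8y + 56
Sum: -20y^4 - 29y^3 + 7y^2 - 27y + 56


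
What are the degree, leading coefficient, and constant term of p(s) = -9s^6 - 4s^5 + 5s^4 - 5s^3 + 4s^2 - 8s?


Highest power of s is 6, with coefficient -9. Constant term is 0.
Degree = 6, leading coefficient = -9, constant term = 0


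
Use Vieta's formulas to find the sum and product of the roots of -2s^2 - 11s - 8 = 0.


For as^2+bs+c=0: sum = -b/a, product = c/a.
a=-2, b=-11, c=-8
Sum = -(-11)/-2 = -11/2
Product = (-8)/-2 = 4


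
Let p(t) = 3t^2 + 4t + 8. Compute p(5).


Using direct substitution:
  3 * (5)^2 = 75
  4 * (5)^1 = 20
  constant: 8
Sum = 75 + 20 + 8 = 103


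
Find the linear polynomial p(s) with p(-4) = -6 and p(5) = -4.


p(s) = ms + b. Using p(-4)=-6, p(5)=-4:
m = (-6 + 4)/(-4 - 5) = -2/-9 = 2/9
b = -6 - m*(-4) = -6 + 8/9 = -46/9
p(s) = (2/9)s - (46/9)


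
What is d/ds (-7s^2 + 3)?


Apply the power rule term by term:
  d/ds(-7s^2) = -14s
  d/ds(3) = 0
p'(s) = -14s


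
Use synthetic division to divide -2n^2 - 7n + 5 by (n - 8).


Synthetic division with c = 8. Coefficients: -2, -7, 5
Bring down -2.
  -2 * 8 = -16; -16 - 7 = -23
  -23 * 8 = -184; -184 + 5 = -179
Quotient: -2n - 23, Remainder: -179


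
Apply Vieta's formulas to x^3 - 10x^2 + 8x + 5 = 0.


Monic cubic x^3+bx^2+cx+d=0: sum=-b, pairwise sum=c, product=-d.
b=-10, c=8, d=5
r1+r2+r3 = 10
r1r2+r1r3+r2r3 = 8
r1r2r3 = -5


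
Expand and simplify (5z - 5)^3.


Expand (5z - 5)^3 by repeated multiplication:
  (5z - 5)^2 = 25z^2 - 50z + 25
= 125z^3 - 375z^2 + 375z - 125


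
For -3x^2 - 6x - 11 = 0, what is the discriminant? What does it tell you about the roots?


D = b^2 - 4ac = (-6)^2 - 4(-3)(-11) = 36 - 132 = -96
Since D < 0: two complex conjugate roots (no real roots)


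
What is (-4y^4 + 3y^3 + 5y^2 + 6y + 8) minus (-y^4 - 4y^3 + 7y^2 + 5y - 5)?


Distribute the minus sign:
  (-4y^4 + 3y^3 + 5y^2 + 6y + 8)
- (-y^4 - 4y^3 + 7y^2 + 5y - 5)
Negate second polynomial: y^4 + 4y^3 - 7y^2 - 5y + 5
Add: -3y^4 + 7y^3 - 2y^2 + y + 13


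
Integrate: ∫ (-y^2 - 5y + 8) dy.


Reverse power rule on each term:
  ∫ -y^2 dy = -(1/3)y^3
  ∫ -5y dy = -(5/2)y^2
  ∫ 8 dy = 8y
F(y) = -(1/3)y^3 - (5/2)y^2 + 8y + C


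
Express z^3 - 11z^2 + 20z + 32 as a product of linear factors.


Try integer roots (divisors of 32). z=8: p(8)=0.
Divide out (z - 8): quotient is z^2 - 3z - 4.
Factor the quadratic: (z - 4)(z + 1)
Result: (z - 8)(z - 4)(z + 1)


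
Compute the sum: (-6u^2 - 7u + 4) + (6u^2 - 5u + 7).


Align terms by degree and add:
  -6u^2 - 7u + 4
+ 6u^2 - 5u + 7
= -12u + 11


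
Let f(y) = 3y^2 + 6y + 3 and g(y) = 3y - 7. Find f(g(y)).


Substitute g(y) into f:
f(g(y)) = 3*(3y - 7)^2 + 6*(3y - 7) + 3
(3y - 7)^2 = 9y^2 - 42y + 49
Expand and combine: 27y^2 - 108y + 108


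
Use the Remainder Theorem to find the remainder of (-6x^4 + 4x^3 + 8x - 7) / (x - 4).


By the Remainder Theorem, the remainder equals p(4):
  -6*(4)^4 = -1536
  4*(4)^3 = 256
  0*(4)^2 = 0
  8*(4)^1 = 32
  constant: -7
Sum: -1536 + 256 + 0 + 32 - 7 = -1255


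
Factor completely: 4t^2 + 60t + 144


Roots satisfy r1 + r2 = -b/a = -15 and r1*r2 = c/a = 36.
So r1 = -12, r2 = -3.
4t^2 + 60t + 144 = 4(t - r1)(t - r2) = 4(t + 12)(t + 3)


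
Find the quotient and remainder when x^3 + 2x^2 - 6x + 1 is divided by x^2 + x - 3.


(x^3 + 2x^2 - 6x + 1) / (x^2 + x - 3)
Step 1: x * (x^2 + x - 3) = x^3 + x^2 - 3x; subtract.
Step 2: 1 * (x^2 + x - 3) = x^2 + x - 3; subtract.
Quotient: x + 1, Remainder: -4x + 4


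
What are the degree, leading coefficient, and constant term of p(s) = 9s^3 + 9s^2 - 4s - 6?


Highest power of s is 3, with coefficient 9. Constant term is -6.
Degree = 3, leading coefficient = 9, constant term = -6


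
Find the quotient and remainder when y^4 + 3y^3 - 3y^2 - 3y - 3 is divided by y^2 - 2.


(y^4 + 3y^3 - 3y^2 - 3y - 3) / (y^2 - 2)
Step 1: y^2 * (y^2 - 2) = y^4 - 2y^2; subtract.
Step 2: 3y * (y^2 - 2) = 3y^3 - 6y; subtract.
Step 3: -1 * (y^2 - 2) = -y^2 + 2; subtract.
Quotient: y^2 + 3y - 1, Remainder: 3y - 5


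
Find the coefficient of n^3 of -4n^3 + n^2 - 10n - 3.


Read off the coefficient of n^3: -4


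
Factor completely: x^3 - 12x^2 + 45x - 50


Try integer roots (divisors of -50). x=5: p(5)=0.
Divide out (x - 5): quotient is x^2 - 7x + 10.
Factor the quadratic: (x - 5)(x - 2)
Result: (x - 5)(x - 5)(x - 2)


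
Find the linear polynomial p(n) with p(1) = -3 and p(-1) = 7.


p(n) = mn + b. Using p(1)=-3, p(-1)=7:
m = (-3 - 7)/(1 + 1) = -10/2 = -5
b = -3 - m*(1) = -3 + 5 = 2
p(n) = -5n + 2


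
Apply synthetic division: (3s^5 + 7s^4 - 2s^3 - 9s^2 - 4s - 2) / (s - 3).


Synthetic division with c = 3. Coefficients: 3, 7, -2, -9, -4, -2
Bring down 3.
  3 * 3 = 9; 9 + 7 = 16
  16 * 3 = 48; 48 - 2 = 46
  46 * 3 = 138; 138 - 9 = 129
  129 * 3 = 387; 387 - 4 = 383
  383 * 3 = 1149; 1149 - 2 = 1147
Quotient: 3s^4 + 16s^3 + 46s^2 + 129s + 383, Remainder: 1147


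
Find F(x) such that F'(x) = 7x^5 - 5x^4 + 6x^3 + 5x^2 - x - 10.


Reverse power rule on each term:
  ∫ 7x^5 dx = (7/6)x^6
  ∫ -5x^4 dx = -x^5
  ∫ 6x^3 dx = (3/2)x^4
  ∫ 5x^2 dx = (5/3)x^3
  ∫ -x dx = -(1/2)x^2
  ∫ -10 dx = -10x
F(x) = (7/6)x^6 - x^5 + (3/2)x^4 + (5/3)x^3 - (1/2)x^2 - 10x + C


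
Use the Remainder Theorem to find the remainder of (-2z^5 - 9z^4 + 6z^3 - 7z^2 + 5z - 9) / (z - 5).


By the Remainder Theorem, the remainder equals p(5):
  -2*(5)^5 = -6250
  -9*(5)^4 = -5625
  6*(5)^3 = 750
  -7*(5)^2 = -175
  5*(5)^1 = 25
  constant: -9
Sum: -6250 - 5625 + 750 - 175 + 25 - 9 = -11284


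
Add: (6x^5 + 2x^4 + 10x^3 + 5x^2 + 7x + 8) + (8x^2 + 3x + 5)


Align terms by degree and add:
  6x^5 + 2x^4 + 10x^3 + 5x^2 + 7x + 8
+ 8x^2 + 3x + 5
= 6x^5 + 2x^4 + 10x^3 + 13x^2 + 10x + 13


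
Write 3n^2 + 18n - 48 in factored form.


Roots satisfy r1 + r2 = -b/a = -6 and r1*r2 = c/a = -16.
So r1 = 2, r2 = -8.
3n^2 + 18n - 48 = 3(n - r1)(n - r2) = 3(n - 2)(n + 8)


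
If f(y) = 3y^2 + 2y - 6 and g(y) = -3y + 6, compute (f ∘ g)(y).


Substitute g(y) into f:
f(g(y)) = 3*(-3y + 6)^2 + 2*(-3y + 6) + (-6)
(-3y + 6)^2 = 9y^2 - 36y + 36
Expand and combine: 27y^2 - 114y + 114


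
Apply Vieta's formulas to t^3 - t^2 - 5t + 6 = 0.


Monic cubic t^3+bt^2+ct+d=0: sum=-b, pairwise sum=c, product=-d.
b=-1, c=-5, d=6
r1+r2+r3 = 1
r1r2+r1r3+r2r3 = -5
r1r2r3 = -6


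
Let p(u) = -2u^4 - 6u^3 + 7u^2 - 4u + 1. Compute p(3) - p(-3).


p(3) = -272
p(-3) = 76
p(3) - p(-3) = -272 - 76 = -348


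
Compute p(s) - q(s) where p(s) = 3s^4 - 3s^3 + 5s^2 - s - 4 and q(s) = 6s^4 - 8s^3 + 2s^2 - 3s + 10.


Distribute the minus sign:
  (3s^4 - 3s^3 + 5s^2 - s - 4)
- (6s^4 - 8s^3 + 2s^2 - 3s + 10)
Negate second polynomial: -6s^4 + 8s^3 - 2s^2 + 3s - 10
Add: -3s^4 + 5s^3 + 3s^2 + 2s - 14


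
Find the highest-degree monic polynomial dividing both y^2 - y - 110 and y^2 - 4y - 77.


Factor each:
  y^2 - y - 110 = (y - 11)(y + 10)
  y^2 - 4y - 77 = (y - 11)(y + 7)
Common monic factor: y - 11


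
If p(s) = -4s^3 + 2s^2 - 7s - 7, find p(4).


Using direct substitution:
  -4 * (4)^3 = -256
  2 * (4)^2 = 32
  -7 * (4)^1 = -28
  constant: -7
Sum = -256 + 32 - 28 - 7 = -259


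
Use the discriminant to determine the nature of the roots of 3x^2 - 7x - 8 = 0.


D = b^2 - 4ac = (-7)^2 - 4(3)(-8) = 49 + 96 = 145
Since D > 0: two distinct irrational roots


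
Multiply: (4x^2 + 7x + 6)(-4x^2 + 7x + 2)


Distribute each term of the first polynomial:
  (4x^2)(-4x^2 + 7x + 2) = -16x^4 + 28x^3 + 8x^2
  (7x)(-4x^2 + 7x + 2) = -28x^3 + 49x^2 + 14x
  (6)(-4x^2 + 7x + 2) = -24x^2 + 42x + 12
Sum: -16x^4 + 33x^2 + 56x + 12


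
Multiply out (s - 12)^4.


Expand (s - 12)^4 by repeated multiplication:
  (s - 12)^2 = s^2 - 24s + 144
  (s - 12)^3 = s^3 - 36s^2 + 432s - 1728
= s^4 - 48s^3 + 864s^2 - 6912s + 20736


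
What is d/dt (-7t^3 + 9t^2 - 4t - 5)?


Apply the power rule term by term:
  d/dt(-7t^3) = -21t^2
  d/dt(9t^2) = 18t
  d/dt(-4t) = -4
  d/dt(-5) = 0
p'(t) = -21t^2 + 18t - 4


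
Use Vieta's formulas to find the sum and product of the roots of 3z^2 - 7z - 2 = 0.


For az^2+bz+c=0: sum = -b/a, product = c/a.
a=3, b=-7, c=-2
Sum = -(-7)/3 = 7/3
Product = (-2)/3 = -2/3


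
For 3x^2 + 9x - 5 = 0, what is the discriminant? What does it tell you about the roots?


D = b^2 - 4ac = (9)^2 - 4(3)(-5) = 81 + 60 = 141
Since D > 0: two distinct irrational roots


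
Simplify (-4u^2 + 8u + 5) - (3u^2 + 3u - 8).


Distribute the minus sign:
  (-4u^2 + 8u + 5)
- (3u^2 + 3u - 8)
Negate second polynomial: -3u^2 - 3u + 8
Add: -7u^2 + 5u + 13


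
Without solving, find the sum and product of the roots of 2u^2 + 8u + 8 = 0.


For au^2+bu+c=0: sum = -b/a, product = c/a.
a=2, b=8, c=8
Sum = -(8)/2 = -4
Product = (8)/2 = 4


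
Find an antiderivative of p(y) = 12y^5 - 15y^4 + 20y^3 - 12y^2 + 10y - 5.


Reverse power rule on each term:
  ∫ 12y^5 dy = 2y^6
  ∫ -15y^4 dy = -3y^5
  ∫ 20y^3 dy = 5y^4
  ∫ -12y^2 dy = -4y^3
  ∫ 10y dy = 5y^2
  ∫ -5 dy = -5y
F(y) = 2y^6 - 3y^5 + 5y^4 - 4y^3 + 5y^2 - 5y + C


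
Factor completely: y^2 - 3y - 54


Roots satisfy r1 + r2 = -b/a = 3 and r1*r2 = c/a = -54.
So r1 = 9, r2 = -6.
y^2 - 3y - 54 = (y - r1)(y - r2) = (y - 9)(y + 6)


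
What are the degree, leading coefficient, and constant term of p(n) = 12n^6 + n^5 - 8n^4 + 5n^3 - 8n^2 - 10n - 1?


Highest power of n is 6, with coefficient 12. Constant term is -1.
Degree = 6, leading coefficient = 12, constant term = -1


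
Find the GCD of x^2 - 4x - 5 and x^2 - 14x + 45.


Factor each:
  x^2 - 4x - 5 = (x - 5)(x + 1)
  x^2 - 14x + 45 = (x - 5)(x - 9)
Common monic factor: x - 5


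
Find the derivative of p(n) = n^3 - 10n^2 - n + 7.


Apply the power rule term by term:
  d/dn(n^3) = 3n^2
  d/dn(-10n^2) = -20n
  d/dn(-n) = -1
  d/dn(7) = 0
p'(n) = 3n^2 - 20n - 1


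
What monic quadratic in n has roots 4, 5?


p(n) = (n - 4)(n - 5)
Expand: n^2 - 9n + 20


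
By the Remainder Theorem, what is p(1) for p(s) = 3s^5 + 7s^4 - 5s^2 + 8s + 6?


By the Remainder Theorem, the remainder equals p(1):
  3*(1)^5 = 3
  7*(1)^4 = 7
  0*(1)^3 = 0
  -5*(1)^2 = -5
  8*(1)^1 = 8
  constant: 6
Sum: 3 + 7 + 0 - 5 + 8 + 6 = 19


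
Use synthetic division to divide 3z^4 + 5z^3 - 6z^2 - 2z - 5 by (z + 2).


Synthetic division with c = -2. Coefficients: 3, 5, -6, -2, -5
Bring down 3.
  3 * -2 = -6; -6 + 5 = -1
  -1 * -2 = 2; 2 - 6 = -4
  -4 * -2 = 8; 8 - 2 = 6
  6 * -2 = -12; -12 - 5 = -17
Quotient: 3z^3 - z^2 - 4z + 6, Remainder: -17


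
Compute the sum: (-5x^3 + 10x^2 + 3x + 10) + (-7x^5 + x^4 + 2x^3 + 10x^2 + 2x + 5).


Align terms by degree and add:
  -5x^3 + 10x^2 + 3x + 10
  -7x^5 + x^4 + 2x^3 + 10x^2 + 2x + 5
= -7x^5 + x^4 - 3x^3 + 20x^2 + 5x + 15


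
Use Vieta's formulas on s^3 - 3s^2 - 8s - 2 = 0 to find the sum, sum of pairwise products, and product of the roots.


Monic cubic s^3+bs^2+cs+d=0: sum=-b, pairwise sum=c, product=-d.
b=-3, c=-8, d=-2
r1+r2+r3 = 3
r1r2+r1r3+r2r3 = -8
r1r2r3 = 2


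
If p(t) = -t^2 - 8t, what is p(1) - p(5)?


p(1) = -9
p(5) = -65
p(1) - p(5) = -9 + 65 = 56


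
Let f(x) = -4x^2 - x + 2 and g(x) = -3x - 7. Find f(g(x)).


Substitute g(x) into f:
f(g(x)) = -4*(-3x - 7)^2 + (-1)*(-3x - 7) + 2
(-3x - 7)^2 = 9x^2 + 42x + 49
Expand and combine: -36x^2 - 165x - 187


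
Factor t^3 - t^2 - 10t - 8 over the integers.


Try integer roots (divisors of -8). t=-2: p(-2)=0.
Divide out (t + 2): quotient is t^2 - 3t - 4.
Factor the quadratic: (t - 4)(t + 1)
Result: (t + 2)(t - 4)(t + 1)


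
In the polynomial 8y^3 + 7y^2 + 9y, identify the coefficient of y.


Read off the coefficient of y: 9


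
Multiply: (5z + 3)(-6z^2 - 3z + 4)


Distribute each term of the first polynomial:
  (5z)(-6z^2 - 3z + 4) = -30z^3 - 15z^2 + 20z
  (3)(-6z^2 - 3z + 4) = -18z^2 - 9z + 12
Sum: -30z^3 - 33z^2 + 11z + 12


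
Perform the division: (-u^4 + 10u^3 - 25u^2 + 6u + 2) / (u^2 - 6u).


(-u^4 + 10u^3 - 25u^2 + 6u + 2) / (u^2 - 6u)
Step 1: -u^2 * (u^2 - 6u) = -u^4 + 6u^3; subtract.
Step 2: 4u * (u^2 - 6u) = 4u^3 - 24u^2; subtract.
Step 3: -1 * (u^2 - 6u) = -u^2 + 6u; subtract.
Quotient: -u^2 + 4u - 1, Remainder: 2


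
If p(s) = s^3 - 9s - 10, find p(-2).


Using direct substitution:
  1 * (-2)^3 = -8
  0 * (-2)^2 = 0
  -9 * (-2)^1 = 18
  constant: -10
Sum = -8 + 0 + 18 - 10 = 0


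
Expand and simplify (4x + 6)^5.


Expand (4x + 6)^5 by repeated multiplication:
  (4x + 6)^2 = 16x^2 + 48x + 36
  (4x + 6)^3 = 64x^3 + 288x^2 + 432x + 216
  (4x + 6)^4 = 256x^4 + 1536x^3 + 3456x^2 + 3456x + 1296
= 1024x^5 + 7680x^4 + 23040x^3 + 34560x^2 + 25920x + 7776


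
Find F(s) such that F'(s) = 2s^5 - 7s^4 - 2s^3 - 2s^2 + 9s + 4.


Reverse power rule on each term:
  ∫ 2s^5 ds = (1/3)s^6
  ∫ -7s^4 ds = -(7/5)s^5
  ∫ -2s^3 ds = -(1/2)s^4
  ∫ -2s^2 ds = -(2/3)s^3
  ∫ 9s ds = (9/2)s^2
  ∫ 4 ds = 4s
F(s) = (1/3)s^6 - (7/5)s^5 - (1/2)s^4 - (2/3)s^3 + (9/2)s^2 + 4s + C


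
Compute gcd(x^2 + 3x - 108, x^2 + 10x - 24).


Factor each:
  x^2 + 3x - 108 = (x + 12)(x - 9)
  x^2 + 10x - 24 = (x + 12)(x - 2)
Common monic factor: x + 12


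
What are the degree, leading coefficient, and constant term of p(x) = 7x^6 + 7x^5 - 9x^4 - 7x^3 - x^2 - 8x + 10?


Highest power of x is 6, with coefficient 7. Constant term is 10.
Degree = 6, leading coefficient = 7, constant term = 10


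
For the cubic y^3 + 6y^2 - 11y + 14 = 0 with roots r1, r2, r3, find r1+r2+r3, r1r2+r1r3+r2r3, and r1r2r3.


Monic cubic y^3+by^2+cy+d=0: sum=-b, pairwise sum=c, product=-d.
b=6, c=-11, d=14
r1+r2+r3 = -6
r1r2+r1r3+r2r3 = -11
r1r2r3 = -14


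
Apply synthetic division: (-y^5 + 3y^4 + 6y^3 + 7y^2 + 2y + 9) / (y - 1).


Synthetic division with c = 1. Coefficients: -1, 3, 6, 7, 2, 9
Bring down -1.
  -1 * 1 = -1; -1 + 3 = 2
  2 * 1 = 2; 2 + 6 = 8
  8 * 1 = 8; 8 + 7 = 15
  15 * 1 = 15; 15 + 2 = 17
  17 * 1 = 17; 17 + 9 = 26
Quotient: -y^4 + 2y^3 + 8y^2 + 15y + 17, Remainder: 26


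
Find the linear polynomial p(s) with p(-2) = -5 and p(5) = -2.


p(s) = ms + b. Using p(-2)=-5, p(5)=-2:
m = (-5 + 2)/(-2 - 5) = -3/-7 = 3/7
b = -5 - m*(-2) = -5 + 6/7 = -29/7
p(s) = (3/7)s - (29/7)


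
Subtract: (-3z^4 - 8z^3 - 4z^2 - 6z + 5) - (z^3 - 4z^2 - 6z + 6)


Distribute the minus sign:
  (-3z^4 - 8z^3 - 4z^2 - 6z + 5)
- (z^3 - 4z^2 - 6z + 6)
Negate second polynomial: -z^3 + 4z^2 + 6z - 6
Add: -3z^4 - 9z^3 - 1


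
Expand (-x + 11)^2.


Expand (-x + 11)^2 by repeated multiplication:
= x^2 - 22x + 121


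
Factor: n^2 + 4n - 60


Roots satisfy r1 + r2 = -b/a = -4 and r1*r2 = c/a = -60.
So r1 = 6, r2 = -10.
n^2 + 4n - 60 = (n - r1)(n - r2) = (n - 6)(n + 10)


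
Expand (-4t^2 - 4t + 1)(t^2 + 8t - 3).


Distribute each term of the first polynomial:
  (-4t^2)(t^2 + 8t - 3) = -4t^4 - 32t^3 + 12t^2
  (-4t)(t^2 + 8t - 3) = -4t^3 - 32t^2 + 12t
  (1)(t^2 + 8t - 3) = t^2 + 8t - 3
Sum: -4t^4 - 36t^3 - 19t^2 + 20t - 3


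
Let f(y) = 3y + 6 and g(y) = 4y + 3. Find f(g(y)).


Substitute g(y) into f:
f(g(y)) = 3*(4y + 3) + 6
Expand and combine: 12y + 15


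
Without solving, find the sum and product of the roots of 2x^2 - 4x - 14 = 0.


For ax^2+bx+c=0: sum = -b/a, product = c/a.
a=2, b=-4, c=-14
Sum = -(-4)/2 = 2
Product = (-14)/2 = -7


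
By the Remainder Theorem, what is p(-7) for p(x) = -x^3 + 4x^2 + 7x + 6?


By the Remainder Theorem, the remainder equals p(-7):
  -1*(-7)^3 = 343
  4*(-7)^2 = 196
  7*(-7)^1 = -49
  constant: 6
Sum: 343 + 196 - 49 + 6 = 496


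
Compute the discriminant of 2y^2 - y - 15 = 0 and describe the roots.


D = b^2 - 4ac = (-1)^2 - 4(2)(-15) = 1 + 120 = 121
Since D > 0: two distinct rational roots


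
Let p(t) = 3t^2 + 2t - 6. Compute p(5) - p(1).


p(5) = 79
p(1) = -1
p(5) - p(1) = 79 + 1 = 80


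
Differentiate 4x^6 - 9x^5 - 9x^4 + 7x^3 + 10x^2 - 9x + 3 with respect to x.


Apply the power rule term by term:
  d/dx(4x^6) = 24x^5
  d/dx(-9x^5) = -45x^4
  d/dx(-9x^4) = -36x^3
  d/dx(7x^3) = 21x^2
  d/dx(10x^2) = 20x
  d/dx(-9x) = -9
  d/dx(3) = 0
p'(x) = 24x^5 - 45x^4 - 36x^3 + 21x^2 + 20x - 9


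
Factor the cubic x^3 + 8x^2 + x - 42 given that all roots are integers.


Try integer roots (divisors of -42). x=-3: p(-3)=0.
Divide out (x + 3): quotient is x^2 + 5x - 14.
Factor the quadratic: (x + 7)(x - 2)
Result: (x + 3)(x + 7)(x - 2)


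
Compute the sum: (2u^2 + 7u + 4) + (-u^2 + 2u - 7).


Align terms by degree and add:
  2u^2 + 7u + 4
  -u^2 + 2u - 7
= u^2 + 9u - 3


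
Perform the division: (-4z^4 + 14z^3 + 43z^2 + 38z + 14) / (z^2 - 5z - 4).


(-4z^4 + 14z^3 + 43z^2 + 38z + 14) / (z^2 - 5z - 4)
Step 1: -4z^2 * (z^2 - 5z - 4) = -4z^4 + 20z^3 + 16z^2; subtract.
Step 2: -6z * (z^2 - 5z - 4) = -6z^3 + 30z^2 + 24z; subtract.
Step 3: -3 * (z^2 - 5z - 4) = -3z^2 + 15z + 12; subtract.
Quotient: -4z^2 - 6z - 3, Remainder: -z + 2


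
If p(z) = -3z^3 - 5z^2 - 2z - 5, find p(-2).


Using direct substitution:
  -3 * (-2)^3 = 24
  -5 * (-2)^2 = -20
  -2 * (-2)^1 = 4
  constant: -5
Sum = 24 - 20 + 4 - 5 = 3


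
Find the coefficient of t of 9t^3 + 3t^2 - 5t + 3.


Read off the coefficient of t: -5


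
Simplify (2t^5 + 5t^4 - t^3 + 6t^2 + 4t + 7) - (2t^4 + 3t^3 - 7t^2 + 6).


Distribute the minus sign:
  (2t^5 + 5t^4 - t^3 + 6t^2 + 4t + 7)
- (2t^4 + 3t^3 - 7t^2 + 6)
Negate second polynomial: -2t^4 - 3t^3 + 7t^2 - 6
Add: 2t^5 + 3t^4 - 4t^3 + 13t^2 + 4t + 1


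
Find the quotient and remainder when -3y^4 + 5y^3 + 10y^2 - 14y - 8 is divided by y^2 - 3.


(-3y^4 + 5y^3 + 10y^2 - 14y - 8) / (y^2 - 3)
Step 1: -3y^2 * (y^2 - 3) = -3y^4 + 9y^2; subtract.
Step 2: 5y * (y^2 - 3) = 5y^3 - 15y; subtract.
Step 3: 1 * (y^2 - 3) = y^2 - 3; subtract.
Quotient: -3y^2 + 5y + 1, Remainder: y - 5


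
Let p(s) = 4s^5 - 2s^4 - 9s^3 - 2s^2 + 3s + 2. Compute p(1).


Using direct substitution:
  4 * (1)^5 = 4
  -2 * (1)^4 = -2
  -9 * (1)^3 = -9
  -2 * (1)^2 = -2
  3 * (1)^1 = 3
  constant: 2
Sum = 4 - 2 - 9 - 2 + 3 + 2 = -4


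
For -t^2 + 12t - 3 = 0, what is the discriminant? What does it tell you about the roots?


D = b^2 - 4ac = (12)^2 - 4(-1)(-3) = 144 - 12 = 132
Since D > 0: two distinct irrational roots


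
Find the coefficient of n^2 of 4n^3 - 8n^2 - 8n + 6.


Read off the coefficient of n^2: -8


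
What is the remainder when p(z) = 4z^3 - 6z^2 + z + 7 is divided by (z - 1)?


By the Remainder Theorem, the remainder equals p(1):
  4*(1)^3 = 4
  -6*(1)^2 = -6
  1*(1)^1 = 1
  constant: 7
Sum: 4 - 6 + 1 + 7 = 6


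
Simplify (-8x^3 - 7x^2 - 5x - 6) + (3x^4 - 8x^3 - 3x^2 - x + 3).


Align terms by degree and add:
  -8x^3 - 7x^2 - 5x - 6
+ 3x^4 - 8x^3 - 3x^2 - x + 3
= 3x^4 - 16x^3 - 10x^2 - 6x - 3


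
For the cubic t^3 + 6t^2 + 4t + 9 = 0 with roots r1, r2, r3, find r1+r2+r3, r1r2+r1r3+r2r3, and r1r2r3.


Monic cubic t^3+bt^2+ct+d=0: sum=-b, pairwise sum=c, product=-d.
b=6, c=4, d=9
r1+r2+r3 = -6
r1r2+r1r3+r2r3 = 4
r1r2r3 = -9


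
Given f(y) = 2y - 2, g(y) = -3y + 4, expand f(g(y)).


Substitute g(y) into f:
f(g(y)) = 2*(-3y + 4) + (-2)
Expand and combine: -6y + 6


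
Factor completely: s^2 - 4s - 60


Roots satisfy r1 + r2 = -b/a = 4 and r1*r2 = c/a = -60.
So r1 = -6, r2 = 10.
s^2 - 4s - 60 = (s - r1)(s - r2) = (s + 6)(s - 10)
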